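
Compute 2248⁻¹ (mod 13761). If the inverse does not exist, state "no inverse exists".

gcd(13761, 2248) by repeated division:
13761 = 6·2248 + 273
2248 = 8·273 + 64
273 = 4·64 + 17
64 = 3·17 + 13
17 = 1·13 + 4
13 = 3·4 + 1
4 = 4·1 + 0
gcd = 1, so the inverse exists. Back-substitute:
1 = 13 − 3·4
1 = −3·17 + 4·13
1 = 4·64 − 15·17
1 = −15·273 + 64·64
1 = 64·2248 − 527·273
1 = −527·13761 + 3226·2248
So 2248·3226 ≡ 1 (mod 13761).

3226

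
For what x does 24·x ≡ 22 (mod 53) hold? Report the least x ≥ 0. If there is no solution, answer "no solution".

23

First find gcd(24, 53):
53 = 2*24 + 5
24 = 4*5 + 4
5 = 1*4 + 1
4 = 4*1 + 0
gcd = 1, so a unique solution mod 53 exists.
Back-substitute for the Bézout coefficients:
1 = 5 − 4
1 = −24 + 5·5
1 = 5·53 − 11·24
So 24·(-11) ≡ 1 (mod 53), giving 24⁻¹ ≡ 42.
x ≡ 24⁻¹·22 ≡ 42·22 ≡ 23 (mod 53).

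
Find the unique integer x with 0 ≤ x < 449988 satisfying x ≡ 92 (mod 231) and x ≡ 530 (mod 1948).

Write x = 92 + 231·k. Then 231·k ≡ 530 − 92 ≡ 438 (mod 1948).
Need 231⁻¹ mod 1948. Extended Euclid on (1948, 231):
1948 = 8×231 + 100
231 = 2×100 + 31
100 = 3×31 + 7
31 = 4×7 + 3
7 = 2×3 + 1
3 = 3×1 + 0
Back-substitute:
1 = 7 − 2·3
1 = −2·31 + 9·7
1 = 9·100 − 29·31
1 = −29·231 + 67·100
1 = 67·1948 − 565·231
231⁻¹ ≡ 1383 (mod 1948), so k ≡ 1383·438 ≡ 1874 (mod 1948).
x = 92 + 231·1874 = 432986.

432986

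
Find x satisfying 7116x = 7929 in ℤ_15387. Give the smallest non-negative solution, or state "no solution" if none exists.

306

First find gcd(7116, 15387):
15387 = 2·7116 + 1155
7116 = 6·1155 + 186
1155 = 6·186 + 39
186 = 4·39 + 30
39 = 1·30 + 9
30 = 3·9 + 3
9 = 3·3 + 0
gcd = 3 and 3 | 7929, so solutions exist. Divide through by 3: 2372x ≡ 2643 (mod 5129).
Now find 2372⁻¹ mod 5129:
5129 = 2*2372 + 385
2372 = 6*385 + 62
385 = 6*62 + 13
62 = 4*13 + 10
13 = 1*10 + 3
10 = 3*3 + 1
3 = 3*1 + 0
Back-substitute:
1 = 10 − 3·3
1 = −3·13 + 4·10
1 = 4·62 − 19·13
1 = −19·385 + 118·62
1 = 118·2372 − 727·385
1 = −727·5129 + 1572·2372
So 2372⁻¹ ≡ 1572 (mod 5129).
Then x ≡ 1572·2643 ≡ 306 (mod 5129); the smallest non-negative solution is x = 306.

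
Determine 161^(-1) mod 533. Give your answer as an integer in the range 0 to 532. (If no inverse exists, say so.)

Run Euclid on (533, 161):
533 = 3*161 + 50
161 = 3*50 + 11
50 = 4*11 + 6
11 = 1*6 + 5
6 = 1*5 + 1
5 = 5*1 + 0
Since gcd(161, 533) = 1, back-substitute to write 1 as a combination:
1 = 6 − 5
1 = −11 + 2·6
1 = 2·50 − 9·11
1 = −9·161 + 29·50
1 = 29·533 − 96·161
Thus 161·(-96) ≡ 1 (mod 533); reducing, -96 mod 533 = 437.

437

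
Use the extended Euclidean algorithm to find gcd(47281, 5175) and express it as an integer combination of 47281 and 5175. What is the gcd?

Euclidean algorithm:
47281 = 9·5175 + 706
5175 = 7·706 + 233
706 = 3·233 + 7
233 = 33·7 + 2
7 = 3·2 + 1
2 = 2·1 + 0
gcd(47281, 5175) = 1.
Working backward:
1 = 7 − 3·2
1 = −3·233 + 100·7
1 = 100·706 − 303·233
1 = −303·5175 + 2221·706
1 = 2221·47281 − 20292·5175
So 1 = (2221)·47281 + (-20292)·5175.

1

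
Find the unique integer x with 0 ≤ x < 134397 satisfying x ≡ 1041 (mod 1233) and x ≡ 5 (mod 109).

10905

Write x = 1041 + 1233·k. Then 1233·k ≡ 5 − 1041 ≡ 54 (mod 109).
Need 1233⁻¹ mod 109. Extended Euclid on (109, 34):
109 = 3·34 + 7
34 = 4·7 + 6
7 = 1·6 + 1
6 = 6·1 + 0
Back-substitute:
1 = 7 − 6
1 = −34 + 5·7
1 = 5·109 − 16·34
1233⁻¹ ≡ 93 (mod 109), so k ≡ 93·54 ≡ 8 (mod 109).
x = 1041 + 1233·8 = 10905.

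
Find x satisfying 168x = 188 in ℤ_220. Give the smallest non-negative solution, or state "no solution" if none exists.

26

First find gcd(168, 220):
220 = 1·168 + 52
168 = 3·52 + 12
52 = 4·12 + 4
12 = 3·4 + 0
gcd = 4 and 4 | 188, so solutions exist. Divide through by 4: 42x ≡ 47 (mod 55).
Now find 42⁻¹ mod 55:
55 = 1·42 + 13
42 = 3·13 + 3
13 = 4·3 + 1
3 = 3·1 + 0
Back-substitute:
1 = 13 − 4·3
1 = −4·42 + 13·13
1 = 13·55 − 17·42
So 42·(-17) ≡ 1 (mod 55), i.e. 42⁻¹ ≡ 38.
Then x ≡ 38·47 ≡ 26 (mod 55); the smallest non-negative solution is x = 26.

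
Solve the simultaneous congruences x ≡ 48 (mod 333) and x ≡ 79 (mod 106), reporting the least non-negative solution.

Write x = 48 + 333·k. Then 333·k ≡ 79 − 48 ≡ 31 (mod 106).
Need 333⁻¹ mod 106. Extended Euclid on (106, 15):
106 = 7*15 + 1
15 = 15*1 + 0
Back-substitute:
1 = 106 − 7·15
333⁻¹ ≡ 99 (mod 106), so k ≡ 99·31 ≡ 101 (mod 106).
x = 48 + 333·101 = 33681.

33681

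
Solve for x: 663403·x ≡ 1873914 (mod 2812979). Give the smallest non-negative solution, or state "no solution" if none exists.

no solution

gcd(663403, 2812979):
2812979 = 4*663403 + 159367
663403 = 4*159367 + 25935
159367 = 6*25935 + 3757
25935 = 6*3757 + 3393
3757 = 1*3393 + 364
3393 = 9*364 + 117
364 = 3*117 + 13
117 = 9*13 + 0
gcd = 13, but 13 ∤ 1873914, so the congruence has no solution.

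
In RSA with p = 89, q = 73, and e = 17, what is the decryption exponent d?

φ(n) = (p−1)(q−1) = 88·72 = 6336.
Need d with 17·d ≡ 1 (mod 6336). Apply the extended Euclidean algorithm:
6336 = 372*17 + 12
17 = 1*12 + 5
12 = 2*5 + 2
5 = 2*2 + 1
2 = 2*1 + 0
Back-substitute:
1 = 5 − 2·2
1 = −2·12 + 5·5
1 = 5·17 − 7·12
1 = −7·6336 + 2609·17
So 17·2609 ≡ 1 (mod 6336), hence d = 2609.

2609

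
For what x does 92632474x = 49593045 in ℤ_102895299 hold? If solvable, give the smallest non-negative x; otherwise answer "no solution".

39311823

First find gcd(92632474, 102895299):
102895299 = 1×92632474 + 10262825
92632474 = 9×10262825 + 267049
10262825 = 38×267049 + 114963
267049 = 2×114963 + 37123
114963 = 3×37123 + 3594
37123 = 10×3594 + 1183
3594 = 3×1183 + 45
1183 = 26×45 + 13
45 = 3×13 + 6
13 = 2×6 + 1
6 = 6×1 + 0
gcd = 1, so a unique solution mod 102895299 exists.
Back-substitute for the Bézout coefficients:
1 = 13 − 2·6
1 = −2·45 + 7·13
1 = 7·1183 − 184·45
1 = −184·3594 + 559·1183
1 = 559·37123 − 5774·3594
1 = −5774·114963 + 17881·37123
1 = 17881·267049 − 41536·114963
1 = −41536·10262825 + 1596249·267049
1 = 1596249·92632474 − 14407777·10262825
1 = −14407777·102895299 + 16004026·92632474
So 92632474·(16004026) ≡ 1 (mod 102895299), giving 92632474⁻¹ ≡ 16004026.
x ≡ 92632474⁻¹·49593045 ≡ 16004026·49593045 ≡ 39311823 (mod 102895299).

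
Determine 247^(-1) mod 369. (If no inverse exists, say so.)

124

Run Euclid on (369, 247):
369 = 1·247 + 122
247 = 2·122 + 3
122 = 40·3 + 2
3 = 1·2 + 1
2 = 2·1 + 0
The gcd is 1. Working backward:
1 = 3 − 2
1 = −122 + 41·3
1 = 41·247 − 83·122
1 = −83·369 + 124·247
So 247·124 ≡ 1 (mod 369).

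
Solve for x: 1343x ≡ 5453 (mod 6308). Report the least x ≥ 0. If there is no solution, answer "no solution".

6251

First find gcd(1343, 6308):
6308 = 4*1343 + 936
1343 = 1*936 + 407
936 = 2*407 + 122
407 = 3*122 + 41
122 = 2*41 + 40
41 = 1*40 + 1
40 = 40*1 + 0
gcd = 1, so a unique solution mod 6308 exists.
Back-substitute for the Bézout coefficients:
1 = 41 − 40
1 = −122 + 3·41
1 = 3·407 − 10·122
1 = −10·936 + 23·407
1 = 23·1343 − 33·936
1 = −33·6308 + 155·1343
So 1343·(155) ≡ 1 (mod 6308), giving 1343⁻¹ ≡ 155.
x ≡ 1343⁻¹·5453 ≡ 155·5453 ≡ 6251 (mod 6308).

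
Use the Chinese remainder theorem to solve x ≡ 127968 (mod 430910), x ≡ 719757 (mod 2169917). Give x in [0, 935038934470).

202720875648

Write x = 127968 + 430910·k. Then 430910·k ≡ 719757 − 127968 ≡ 591789 (mod 2169917).
Need 430910⁻¹ mod 2169917. Extended Euclid on (2169917, 430910):
2169917 = 5·430910 + 15367
430910 = 28·15367 + 634
15367 = 24·634 + 151
634 = 4·151 + 30
151 = 5·30 + 1
30 = 30·1 + 0
Back-substitute:
1 = 151 − 5·30
1 = −5·634 + 21·151
1 = 21·15367 − 509·634
1 = −509·430910 + 14273·15367
1 = 14273·2169917 − 71874·430910
430910⁻¹ ≡ 2098043 (mod 2169917), so k ≡ 2098043·591789 ≡ 470448 (mod 2169917).
x = 127968 + 430910·470448 = 202720875648.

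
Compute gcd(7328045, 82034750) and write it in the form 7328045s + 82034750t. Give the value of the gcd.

Repeated division:
82034750 = 11·7328045 + 1426255
7328045 = 5·1426255 + 196770
1426255 = 7·196770 + 48865
196770 = 4·48865 + 1310
48865 = 37·1310 + 395
1310 = 3·395 + 125
395 = 3·125 + 20
125 = 6·20 + 5
20 = 4·5 + 0
gcd(7328045, 82034750) = 5.
Working backward:
5 = 125 − 6·20
5 = −6·395 + 19·125
5 = 19·1310 − 63·395
5 = −63·48865 + 2350·1310
5 = 2350·196770 − 9463·48865
5 = −9463·1426255 + 68591·196770
5 = 68591·7328045 − 352418·1426255
5 = −352418·82034750 + 3945189·7328045
So 5 = (-352418)·82034750 + (3945189)·7328045.

5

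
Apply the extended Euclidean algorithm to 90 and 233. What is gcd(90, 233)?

Apply Euclid's algorithm to 233 and 90:
233 = 2*90 + 53
90 = 1*53 + 37
53 = 1*37 + 16
37 = 2*16 + 5
16 = 3*5 + 1
5 = 5*1 + 0
gcd(90, 233) = 1.
Working backward:
1 = 16 − 3·5
1 = −3·37 + 7·16
1 = 7·53 − 10·37
1 = −10·90 + 17·53
1 = 17·233 − 44·90
So 1 = (17)·233 + (-44)·90.

1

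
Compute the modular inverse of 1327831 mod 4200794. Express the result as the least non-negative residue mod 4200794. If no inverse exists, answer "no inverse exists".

987733

Extended Euclidean algorithm:
4200794 = 3*1327831 + 217301
1327831 = 6*217301 + 24025
217301 = 9*24025 + 1076
24025 = 22*1076 + 353
1076 = 3*353 + 17
353 = 20*17 + 13
17 = 1*13 + 4
13 = 3*4 + 1
4 = 4*1 + 0
gcd = 1, so the inverse exists. Back-substitute:
1 = 13 − 3·4
1 = −3·17 + 4·13
1 = 4·353 − 83·17
1 = −83·1076 + 253·353
1 = 253·24025 − 5649·1076
1 = −5649·217301 + 51094·24025
1 = 51094·1327831 − 312213·217301
1 = −312213·4200794 + 987733·1327831
So 1327831·987733 ≡ 1 (mod 4200794).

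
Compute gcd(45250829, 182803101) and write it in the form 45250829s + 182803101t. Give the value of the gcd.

Repeated division:
182803101 = 4×45250829 + 1799785
45250829 = 25×1799785 + 256204
1799785 = 7×256204 + 6357
256204 = 40×6357 + 1924
6357 = 3×1924 + 585
1924 = 3×585 + 169
585 = 3×169 + 78
169 = 2×78 + 13
78 = 6×13 + 0
gcd(45250829, 182803101) = 13.
Working backward:
13 = 169 − 2·78
13 = −2·585 + 7·169
13 = 7·1924 − 23·585
13 = −23·6357 + 76·1924
13 = 76·256204 − 3063·6357
13 = −3063·1799785 + 21517·256204
13 = 21517·45250829 − 540988·1799785
13 = −540988·182803101 + 2185469·45250829
So 13 = (-540988)·182803101 + (2185469)·45250829.

13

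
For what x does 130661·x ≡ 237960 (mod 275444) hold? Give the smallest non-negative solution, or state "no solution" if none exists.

First find gcd(130661, 275444):
275444 = 2*130661 + 14122
130661 = 9*14122 + 3563
14122 = 3*3563 + 3433
3563 = 1*3433 + 130
3433 = 26*130 + 53
130 = 2*53 + 24
53 = 2*24 + 5
24 = 4*5 + 4
5 = 1*4 + 1
4 = 4*1 + 0
gcd = 1, so a unique solution mod 275444 exists.
Back-substitute for the Bézout coefficients:
1 = 5 − 4
1 = −24 + 5·5
1 = 5·53 − 11·24
1 = −11·130 + 27·53
1 = 27·3433 − 713·130
1 = −713·3563 + 740·3433
1 = 740·14122 − 2933·3563
1 = −2933·130661 + 27137·14122
1 = 27137·275444 − 57207·130661
So 130661·(-57207) ≡ 1 (mod 275444), giving 130661⁻¹ ≡ 218237.
x ≡ 130661⁻¹·237960 ≡ 218237·237960 ≡ 15648 (mod 275444).

15648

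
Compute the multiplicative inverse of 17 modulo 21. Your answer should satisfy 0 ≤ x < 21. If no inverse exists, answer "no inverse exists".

5

Extended Euclidean algorithm:
21 = 1*17 + 4
17 = 4*4 + 1
4 = 4*1 + 0
Since gcd(17, 21) = 1, back-substitute to write 1 as a combination:
1 = 17 − 4·4
1 = −4·21 + 5·17
So 17·5 ≡ 1 (mod 21).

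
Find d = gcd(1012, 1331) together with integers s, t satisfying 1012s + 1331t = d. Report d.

11

Euclidean algorithm:
1331 = 1·1012 + 319
1012 = 3·319 + 55
319 = 5·55 + 44
55 = 1·44 + 11
44 = 4·11 + 0
gcd(1012, 1331) = 11.
Express as a combination:
11 = 55 − 44
11 = −319 + 6·55
11 = 6·1012 − 19·319
11 = −19·1331 + 25·1012
So 11 = (-19)·1331 + (25)·1012.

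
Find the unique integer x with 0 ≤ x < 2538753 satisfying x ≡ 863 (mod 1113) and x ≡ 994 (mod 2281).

Write x = 863 + 1113·k. Then 1113·k ≡ 994 − 863 ≡ 131 (mod 2281).
Need 1113⁻¹ mod 2281. Extended Euclid on (2281, 1113):
2281 = 2×1113 + 55
1113 = 20×55 + 13
55 = 4×13 + 3
13 = 4×3 + 1
3 = 3×1 + 0
Back-substitute:
1 = 13 − 4·3
1 = −4·55 + 17·13
1 = 17·1113 − 344·55
1 = −344·2281 + 705·1113
1113⁻¹ ≡ 705 (mod 2281), so k ≡ 705·131 ≡ 1115 (mod 2281).
x = 863 + 1113·1115 = 1241858.

1241858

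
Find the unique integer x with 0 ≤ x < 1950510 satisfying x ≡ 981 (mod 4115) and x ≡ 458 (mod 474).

Write x = 981 + 4115·k. Then 4115·k ≡ 458 − 981 ≡ 425 (mod 474).
Need 4115⁻¹ mod 474. Extended Euclid on (474, 323):
474 = 1*323 + 151
323 = 2*151 + 21
151 = 7*21 + 4
21 = 5*4 + 1
4 = 4*1 + 0
Back-substitute:
1 = 21 − 5·4
1 = −5·151 + 36·21
1 = 36·323 − 77·151
1 = −77·474 + 113·323
4115⁻¹ ≡ 113 (mod 474), so k ≡ 113·425 ≡ 151 (mod 474).
x = 981 + 4115·151 = 622346.

622346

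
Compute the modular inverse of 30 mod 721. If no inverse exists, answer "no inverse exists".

gcd(721, 30) by repeated division:
721 = 24·30 + 1
30 = 30·1 + 0
Since gcd(30, 721) = 1, back-substitute to write 1 as a combination:
1 = 721 − 24·30
Hence 30⁻¹ ≡ -24 ≡ 697 (mod 721).

697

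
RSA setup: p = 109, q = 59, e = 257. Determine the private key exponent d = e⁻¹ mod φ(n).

φ(n) = (p−1)(q−1) = 108·58 = 6264.
Need d with 257·d ≡ 1 (mod 6264). Apply the extended Euclidean algorithm:
6264 = 24*257 + 96
257 = 2*96 + 65
96 = 1*65 + 31
65 = 2*31 + 3
31 = 10*3 + 1
3 = 3*1 + 0
Back-substitute:
1 = 31 − 10·3
1 = −10·65 + 21·31
1 = 21·96 − 31·65
1 = −31·257 + 83·96
1 = 83·6264 − 2023·257
So 257·(-2023) ≡ 1 (mod 6264), hence d ≡ -2023 ≡ 4241 (mod 6264).

4241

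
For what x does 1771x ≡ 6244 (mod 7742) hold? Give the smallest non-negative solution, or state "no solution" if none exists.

668

First find gcd(1771, 7742):
7742 = 4×1771 + 658
1771 = 2×658 + 455
658 = 1×455 + 203
455 = 2×203 + 49
203 = 4×49 + 7
49 = 7×7 + 0
gcd = 7 and 7 | 6244, so solutions exist. Divide through by 7: 253x ≡ 892 (mod 1106).
Now find 253⁻¹ mod 1106:
1106 = 4*253 + 94
253 = 2*94 + 65
94 = 1*65 + 29
65 = 2*29 + 7
29 = 4*7 + 1
7 = 7*1 + 0
Back-substitute:
1 = 29 − 4·7
1 = −4·65 + 9·29
1 = 9·94 − 13·65
1 = −13·253 + 35·94
1 = 35·1106 − 153·253
So 253·(-153) ≡ 1 (mod 1106), i.e. 253⁻¹ ≡ 953.
Then x ≡ 953·892 ≡ 668 (mod 1106); the smallest non-negative solution is x = 668.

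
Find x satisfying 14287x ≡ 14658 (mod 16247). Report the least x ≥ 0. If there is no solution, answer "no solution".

First find gcd(14287, 16247):
16247 = 1×14287 + 1960
14287 = 7×1960 + 567
1960 = 3×567 + 259
567 = 2×259 + 49
259 = 5×49 + 14
49 = 3×14 + 7
14 = 2×7 + 0
gcd = 7 and 7 | 14658, so solutions exist. Divide through by 7: 2041x ≡ 2094 (mod 2321).
Now find 2041⁻¹ mod 2321:
2321 = 1*2041 + 280
2041 = 7*280 + 81
280 = 3*81 + 37
81 = 2*37 + 7
37 = 5*7 + 2
7 = 3*2 + 1
2 = 2*1 + 0
Back-substitute:
1 = 7 − 3·2
1 = −3·37 + 16·7
1 = 16·81 − 35·37
1 = −35·280 + 121·81
1 = 121·2041 − 882·280
1 = −882·2321 + 1003·2041
So 2041⁻¹ ≡ 1003 (mod 2321).
Then x ≡ 1003·2094 ≡ 2098 (mod 2321); the smallest non-negative solution is x = 2098.

2098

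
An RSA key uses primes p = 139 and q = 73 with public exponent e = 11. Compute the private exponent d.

6323

φ(n) = (p−1)(q−1) = 138·72 = 9936.
Need d with 11·d ≡ 1 (mod 9936). Apply the extended Euclidean algorithm:
9936 = 903×11 + 3
11 = 3×3 + 2
3 = 1×2 + 1
2 = 2×1 + 0
Back-substitute:
1 = 3 − 2
1 = −11 + 4·3
1 = 4·9936 − 3613·11
So 11·(-3613) ≡ 1 (mod 9936), hence d ≡ -3613 ≡ 6323 (mod 9936).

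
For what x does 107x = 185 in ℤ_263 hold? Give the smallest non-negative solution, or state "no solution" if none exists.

First find gcd(107, 263):
263 = 2×107 + 49
107 = 2×49 + 9
49 = 5×9 + 4
9 = 2×4 + 1
4 = 4×1 + 0
gcd = 1, so a unique solution mod 263 exists.
Back-substitute for the Bézout coefficients:
1 = 9 − 2·4
1 = −2·49 + 11·9
1 = 11·107 − 24·49
1 = −24·263 + 59·107
So 107·(59) ≡ 1 (mod 263), giving 107⁻¹ ≡ 59.
x ≡ 107⁻¹·185 ≡ 59·185 ≡ 132 (mod 263).

132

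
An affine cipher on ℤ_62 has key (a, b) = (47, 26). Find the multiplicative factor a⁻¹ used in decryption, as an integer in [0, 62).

33

Run Euclid on (62, 47):
62 = 1*47 + 15
47 = 3*15 + 2
15 = 7*2 + 1
2 = 2*1 + 0
gcd = 1, so the inverse exists. Back-substitute:
1 = 15 − 7·2
1 = −7·47 + 22·15
1 = 22·62 − 29·47
Hence 47⁻¹ ≡ -29 ≡ 33 (mod 62).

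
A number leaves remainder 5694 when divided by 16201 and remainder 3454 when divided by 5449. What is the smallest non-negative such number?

18393829

Write x = 5694 + 16201·k. Then 16201·k ≡ 3454 − 5694 ≡ 3209 (mod 5449).
Need 16201⁻¹ mod 5449. Extended Euclid on (5449, 5303):
5449 = 1×5303 + 146
5303 = 36×146 + 47
146 = 3×47 + 5
47 = 9×5 + 2
5 = 2×2 + 1
2 = 2×1 + 0
Back-substitute:
1 = 5 − 2·2
1 = −2·47 + 19·5
1 = 19·146 − 59·47
1 = −59·5303 + 2143·146
1 = 2143·5449 − 2202·5303
16201⁻¹ ≡ 3247 (mod 5449), so k ≡ 3247·3209 ≡ 1135 (mod 5449).
x = 5694 + 16201·1135 = 18393829.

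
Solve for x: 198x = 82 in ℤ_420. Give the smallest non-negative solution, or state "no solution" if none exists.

gcd(198, 420):
420 = 2×198 + 24
198 = 8×24 + 6
24 = 4×6 + 0
gcd = 6, but 6 ∤ 82, so the congruence has no solution.

no solution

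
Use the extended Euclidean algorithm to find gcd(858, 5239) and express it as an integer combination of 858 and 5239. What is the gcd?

Euclidean algorithm:
5239 = 6×858 + 91
858 = 9×91 + 39
91 = 2×39 + 13
39 = 3×13 + 0
gcd(858, 5239) = 13.
Express as a combination:
13 = 91 − 2·39
13 = −2·858 + 19·91
13 = 19·5239 − 116·858
So 13 = (19)·5239 + (-116)·858.

13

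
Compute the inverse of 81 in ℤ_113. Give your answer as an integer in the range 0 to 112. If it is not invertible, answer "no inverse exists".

gcd(113, 81) by repeated division:
113 = 1·81 + 32
81 = 2·32 + 17
32 = 1·17 + 15
17 = 1·15 + 2
15 = 7·2 + 1
2 = 2·1 + 0
Since gcd(81, 113) = 1, back-substitute to write 1 as a combination:
1 = 15 − 7·2
1 = −7·17 + 8·15
1 = 8·32 − 15·17
1 = −15·81 + 38·32
1 = 38·113 − 53·81
Hence 81⁻¹ ≡ -53 ≡ 60 (mod 113).

60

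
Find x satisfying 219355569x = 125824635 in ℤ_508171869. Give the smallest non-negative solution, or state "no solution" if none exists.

First find gcd(219355569, 508171869):
508171869 = 2·219355569 + 69460731
219355569 = 3·69460731 + 10973376
69460731 = 6·10973376 + 3620475
10973376 = 3·3620475 + 111951
3620475 = 32·111951 + 38043
111951 = 2·38043 + 35865
38043 = 1·35865 + 2178
35865 = 16·2178 + 1017
2178 = 2·1017 + 144
1017 = 7·144 + 9
144 = 16·9 + 0
gcd = 9 and 9 | 125824635, so solutions exist. Divide through by 9: 24372841x ≡ 13980515 (mod 56463541).
Now find 24372841⁻¹ mod 56463541:
56463541 = 2×24372841 + 7717859
24372841 = 3×7717859 + 1219264
7717859 = 6×1219264 + 402275
1219264 = 3×402275 + 12439
402275 = 32×12439 + 4227
12439 = 2×4227 + 3985
4227 = 1×3985 + 242
3985 = 16×242 + 113
242 = 2×113 + 16
113 = 7×16 + 1
16 = 16×1 + 0
Back-substitute:
1 = 113 − 7·16
1 = −7·242 + 15·113
1 = 15·3985 − 247·242
1 = −247·4227 + 262·3985
1 = 262·12439 − 771·4227
1 = −771·402275 + 24934·12439
1 = 24934·1219264 − 75573·402275
1 = −75573·7717859 + 478372·1219264
1 = 478372·24372841 − 1510689·7717859
1 = −1510689·56463541 + 3499750·24372841
So 24372841⁻¹ ≡ 3499750 (mod 56463541).
Then x ≡ 3499750·13980515 ≡ 51771864 (mod 56463541); the smallest non-negative solution is x = 51771864.

51771864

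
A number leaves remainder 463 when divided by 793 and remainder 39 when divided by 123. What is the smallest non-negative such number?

Write x = 463 + 793·k. Then 793·k ≡ 39 − 463 ≡ 68 (mod 123).
Need 793⁻¹ mod 123. Extended Euclid on (123, 55):
123 = 2·55 + 13
55 = 4·13 + 3
13 = 4·3 + 1
3 = 3·1 + 0
Back-substitute:
1 = 13 − 4·3
1 = −4·55 + 17·13
1 = 17·123 − 38·55
793⁻¹ ≡ 85 (mod 123), so k ≡ 85·68 ≡ 122 (mod 123).
x = 463 + 793·122 = 97209.

97209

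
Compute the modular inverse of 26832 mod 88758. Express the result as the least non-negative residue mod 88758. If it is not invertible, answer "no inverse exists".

Compute gcd(26832, 88758):
88758 = 3·26832 + 8262
26832 = 3·8262 + 2046
8262 = 4·2046 + 78
2046 = 26·78 + 18
78 = 4·18 + 6
18 = 3·6 + 0
gcd(26832, 88758) = 6 ≠ 1, so 26832 has no multiplicative inverse modulo 88758.

no inverse exists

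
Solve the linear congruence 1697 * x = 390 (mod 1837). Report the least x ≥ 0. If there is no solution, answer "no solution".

1703

First find gcd(1697, 1837):
1837 = 1×1697 + 140
1697 = 12×140 + 17
140 = 8×17 + 4
17 = 4×4 + 1
4 = 4×1 + 0
gcd = 1, so a unique solution mod 1837 exists.
Back-substitute for the Bézout coefficients:
1 = 17 − 4·4
1 = −4·140 + 33·17
1 = 33·1697 − 400·140
1 = −400·1837 + 433·1697
So 1697·(433) ≡ 1 (mod 1837), giving 1697⁻¹ ≡ 433.
x ≡ 1697⁻¹·390 ≡ 433·390 ≡ 1703 (mod 1837).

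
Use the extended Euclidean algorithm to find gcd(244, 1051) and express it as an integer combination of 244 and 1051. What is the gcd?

Apply Euclid's algorithm to 1051 and 244:
1051 = 4·244 + 75
244 = 3·75 + 19
75 = 3·19 + 18
19 = 1·18 + 1
18 = 18·1 + 0
gcd(244, 1051) = 1.
Express as a combination:
1 = 19 − 18
1 = −75 + 4·19
1 = 4·244 − 13·75
1 = −13·1051 + 56·244
So 1 = (-13)·1051 + (56)·244.

1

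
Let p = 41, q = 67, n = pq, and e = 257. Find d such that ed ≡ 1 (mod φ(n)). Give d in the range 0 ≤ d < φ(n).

φ(n) = (p−1)(q−1) = 40·66 = 2640.
Need d with 257·d ≡ 1 (mod 2640). Apply the extended Euclidean algorithm:
2640 = 10*257 + 70
257 = 3*70 + 47
70 = 1*47 + 23
47 = 2*23 + 1
23 = 23*1 + 0
Back-substitute:
1 = 47 − 2·23
1 = −2·70 + 3·47
1 = 3·257 − 11·70
1 = −11·2640 + 113·257
So 257·113 ≡ 1 (mod 2640), hence d = 113.

113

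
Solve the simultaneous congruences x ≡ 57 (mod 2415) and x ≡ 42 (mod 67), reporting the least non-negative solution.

149787

Write x = 57 + 2415·k. Then 2415·k ≡ 42 − 57 ≡ 52 (mod 67).
Need 2415⁻¹ mod 67. Extended Euclid on (67, 3):
67 = 22·3 + 1
3 = 3·1 + 0
Back-substitute:
1 = 67 − 22·3
2415⁻¹ ≡ 45 (mod 67), so k ≡ 45·52 ≡ 62 (mod 67).
x = 57 + 2415·62 = 149787.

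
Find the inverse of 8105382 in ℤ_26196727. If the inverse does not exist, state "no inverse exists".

14869140

Apply the Euclidean algorithm to 26196727 and 8105382:
26196727 = 3*8105382 + 1880581
8105382 = 4*1880581 + 583058
1880581 = 3*583058 + 131407
583058 = 4*131407 + 57430
131407 = 2*57430 + 16547
57430 = 3*16547 + 7789
16547 = 2*7789 + 969
7789 = 8*969 + 37
969 = 26*37 + 7
37 = 5*7 + 2
7 = 3*2 + 1
2 = 2*1 + 0
Since gcd(8105382, 26196727) = 1, back-substitute to write 1 as a combination:
1 = 7 − 3·2
1 = −3·37 + 16·7
1 = 16·969 − 419·37
1 = −419·7789 + 3368·969
1 = 3368·16547 − 7155·7789
1 = −7155·57430 + 24833·16547
1 = 24833·131407 − 56821·57430
1 = −56821·583058 + 252117·131407
1 = 252117·1880581 − 813172·583058
1 = −813172·8105382 + 3504805·1880581
1 = 3504805·26196727 − 11327587·8105382
Thus 8105382·(-11327587) ≡ 1 (mod 26196727); reducing, -11327587 mod 26196727 = 14869140.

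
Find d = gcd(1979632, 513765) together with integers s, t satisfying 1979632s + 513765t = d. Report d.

1

Euclidean algorithm:
1979632 = 3*513765 + 438337
513765 = 1*438337 + 75428
438337 = 5*75428 + 61197
75428 = 1*61197 + 14231
61197 = 4*14231 + 4273
14231 = 3*4273 + 1412
4273 = 3*1412 + 37
1412 = 38*37 + 6
37 = 6*6 + 1
6 = 6*1 + 0
gcd(1979632, 513765) = 1.
Working backward:
1 = 37 − 6·6
1 = −6·1412 + 229·37
1 = 229·4273 − 693·1412
1 = −693·14231 + 2308·4273
1 = 2308·61197 − 9925·14231
1 = −9925·75428 + 12233·61197
1 = 12233·438337 − 71090·75428
1 = −71090·513765 + 83323·438337
1 = 83323·1979632 − 321059·513765
So 1 = (83323)·1979632 + (-321059)·513765.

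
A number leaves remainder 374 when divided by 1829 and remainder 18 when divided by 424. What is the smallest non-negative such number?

Write x = 374 + 1829·k. Then 1829·k ≡ 18 − 374 ≡ 68 (mod 424).
Need 1829⁻¹ mod 424. Extended Euclid on (424, 133):
424 = 3×133 + 25
133 = 5×25 + 8
25 = 3×8 + 1
8 = 8×1 + 0
Back-substitute:
1 = 25 − 3·8
1 = −3·133 + 16·25
1 = 16·424 − 51·133
1829⁻¹ ≡ 373 (mod 424), so k ≡ 373·68 ≡ 348 (mod 424).
x = 374 + 1829·348 = 636866.

636866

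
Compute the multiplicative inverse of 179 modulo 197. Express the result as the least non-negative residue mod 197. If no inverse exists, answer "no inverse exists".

Extended Euclidean algorithm:
197 = 1×179 + 18
179 = 9×18 + 17
18 = 1×17 + 1
17 = 17×1 + 0
gcd = 1, so the inverse exists. Back-substitute:
1 = 18 − 17
1 = −179 + 10·18
1 = 10·197 − 11·179
So 179·(-11) ≡ 1 (mod 197), and -11 ≡ 186 (mod 197).

186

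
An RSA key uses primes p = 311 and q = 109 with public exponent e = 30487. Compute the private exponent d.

23983

φ(n) = (p−1)(q−1) = 310·108 = 33480.
Need d with 30487·d ≡ 1 (mod 33480). Apply the extended Euclidean algorithm:
33480 = 1*30487 + 2993
30487 = 10*2993 + 557
2993 = 5*557 + 208
557 = 2*208 + 141
208 = 1*141 + 67
141 = 2*67 + 7
67 = 9*7 + 4
7 = 1*4 + 3
4 = 1*3 + 1
3 = 3*1 + 0
Back-substitute:
1 = 4 − 3
1 = −7 + 2·4
1 = 2·67 − 19·7
1 = −19·141 + 40·67
1 = 40·208 − 59·141
1 = −59·557 + 158·208
1 = 158·2993 − 849·557
1 = −849·30487 + 8648·2993
1 = 8648·33480 − 9497·30487
So 30487·(-9497) ≡ 1 (mod 33480), hence d ≡ -9497 ≡ 23983 (mod 33480).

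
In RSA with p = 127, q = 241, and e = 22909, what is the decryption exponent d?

10069

φ(n) = (p−1)(q−1) = 126·240 = 30240.
Need d with 22909·d ≡ 1 (mod 30240). Apply the extended Euclidean algorithm:
30240 = 1·22909 + 7331
22909 = 3·7331 + 916
7331 = 8·916 + 3
916 = 305·3 + 1
3 = 3·1 + 0
Back-substitute:
1 = 916 − 305·3
1 = −305·7331 + 2441·916
1 = 2441·22909 − 7628·7331
1 = −7628·30240 + 10069·22909
So 22909·10069 ≡ 1 (mod 30240), hence d = 10069.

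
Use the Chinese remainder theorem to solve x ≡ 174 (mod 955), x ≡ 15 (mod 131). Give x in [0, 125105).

Write x = 174 + 955·k. Then 955·k ≡ 15 − 174 ≡ 103 (mod 131).
Need 955⁻¹ mod 131. Extended Euclid on (131, 38):
131 = 3·38 + 17
38 = 2·17 + 4
17 = 4·4 + 1
4 = 4·1 + 0
Back-substitute:
1 = 17 − 4·4
1 = −4·38 + 9·17
1 = 9·131 − 31·38
955⁻¹ ≡ 100 (mod 131), so k ≡ 100·103 ≡ 82 (mod 131).
x = 174 + 955·82 = 78484.

78484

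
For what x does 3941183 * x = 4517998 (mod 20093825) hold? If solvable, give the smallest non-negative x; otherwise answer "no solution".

First find gcd(3941183, 20093825):
20093825 = 5·3941183 + 387910
3941183 = 10·387910 + 62083
387910 = 6·62083 + 15412
62083 = 4·15412 + 435
15412 = 35·435 + 187
435 = 2·187 + 61
187 = 3·61 + 4
61 = 15·4 + 1
4 = 4·1 + 0
gcd = 1, so a unique solution mod 20093825 exists.
Back-substitute for the Bézout coefficients:
1 = 61 − 15·4
1 = −15·187 + 46·61
1 = 46·435 − 107·187
1 = −107·15412 + 3791·435
1 = 3791·62083 − 15271·15412
1 = −15271·387910 + 95417·62083
1 = 95417·3941183 − 969441·387910
1 = −969441·20093825 + 4942622·3941183
So 3941183·(4942622) ≡ 1 (mod 20093825), giving 3941183⁻¹ ≡ 4942622.
x ≡ 3941183⁻¹·4517998 ≡ 4942622·4517998 ≡ 6336456 (mod 20093825).

6336456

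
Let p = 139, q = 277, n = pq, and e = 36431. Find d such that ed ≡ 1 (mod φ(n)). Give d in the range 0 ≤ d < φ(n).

φ(n) = (p−1)(q−1) = 138·276 = 38088.
Need d with 36431·d ≡ 1 (mod 38088). Apply the extended Euclidean algorithm:
38088 = 1*36431 + 1657
36431 = 21*1657 + 1634
1657 = 1*1634 + 23
1634 = 71*23 + 1
23 = 23*1 + 0
Back-substitute:
1 = 1634 − 71·23
1 = −71·1657 + 72·1634
1 = 72·36431 − 1583·1657
1 = −1583·38088 + 1655·36431
So 36431·1655 ≡ 1 (mod 38088), hence d = 1655.

1655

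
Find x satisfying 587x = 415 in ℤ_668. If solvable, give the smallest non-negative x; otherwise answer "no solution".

333

First find gcd(587, 668):
668 = 1·587 + 81
587 = 7·81 + 20
81 = 4·20 + 1
20 = 20·1 + 0
gcd = 1, so a unique solution mod 668 exists.
Back-substitute for the Bézout coefficients:
1 = 81 − 4·20
1 = −4·587 + 29·81
1 = 29·668 − 33·587
So 587·(-33) ≡ 1 (mod 668), giving 587⁻¹ ≡ 635.
x ≡ 587⁻¹·415 ≡ 635·415 ≡ 333 (mod 668).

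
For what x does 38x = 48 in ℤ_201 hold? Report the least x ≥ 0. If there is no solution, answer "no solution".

First find gcd(38, 201):
201 = 5·38 + 11
38 = 3·11 + 5
11 = 2·5 + 1
5 = 5·1 + 0
gcd = 1, so a unique solution mod 201 exists.
Back-substitute for the Bézout coefficients:
1 = 11 − 2·5
1 = −2·38 + 7·11
1 = 7·201 − 37·38
So 38·(-37) ≡ 1 (mod 201), giving 38⁻¹ ≡ 164.
x ≡ 38⁻¹·48 ≡ 164·48 ≡ 33 (mod 201).

33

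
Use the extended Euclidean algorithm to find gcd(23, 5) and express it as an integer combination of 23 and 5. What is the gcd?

1

Repeated division:
23 = 4×5 + 3
5 = 1×3 + 2
3 = 1×2 + 1
2 = 2×1 + 0
gcd(23, 5) = 1.
Back-substituting:
1 = 3 − 2
1 = −5 + 2·3
1 = 2·23 − 9·5
So 1 = (2)·23 + (-9)·5.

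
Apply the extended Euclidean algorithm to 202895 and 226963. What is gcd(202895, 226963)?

Repeated division:
226963 = 1×202895 + 24068
202895 = 8×24068 + 10351
24068 = 2×10351 + 3366
10351 = 3×3366 + 253
3366 = 13×253 + 77
253 = 3×77 + 22
77 = 3×22 + 11
22 = 2×11 + 0
gcd(202895, 226963) = 11.
Back-substituting:
11 = 77 − 3·22
11 = −3·253 + 10·77
11 = 10·3366 − 133·253
11 = −133·10351 + 409·3366
11 = 409·24068 − 951·10351
11 = −951·202895 + 8017·24068
11 = 8017·226963 − 8968·202895
So 11 = (8017)·226963 + (-8968)·202895.

11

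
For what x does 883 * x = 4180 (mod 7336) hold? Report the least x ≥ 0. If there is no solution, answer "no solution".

4516

First find gcd(883, 7336):
7336 = 8*883 + 272
883 = 3*272 + 67
272 = 4*67 + 4
67 = 16*4 + 3
4 = 1*3 + 1
3 = 3*1 + 0
gcd = 1, so a unique solution mod 7336 exists.
Back-substitute for the Bézout coefficients:
1 = 4 − 3
1 = −67 + 17·4
1 = 17·272 − 69·67
1 = −69·883 + 224·272
1 = 224·7336 − 1861·883
So 883·(-1861) ≡ 1 (mod 7336), giving 883⁻¹ ≡ 5475.
x ≡ 883⁻¹·4180 ≡ 5475·4180 ≡ 4516 (mod 7336).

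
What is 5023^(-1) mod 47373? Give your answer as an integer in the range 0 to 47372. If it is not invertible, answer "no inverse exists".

Apply the Euclidean algorithm to 47373 and 5023:
47373 = 9·5023 + 2166
5023 = 2·2166 + 691
2166 = 3·691 + 93
691 = 7·93 + 40
93 = 2·40 + 13
40 = 3·13 + 1
13 = 13·1 + 0
The gcd is 1. Working backward:
1 = 40 − 3·13
1 = −3·93 + 7·40
1 = 7·691 − 52·93
1 = −52·2166 + 163·691
1 = 163·5023 − 378·2166
1 = −378·47373 + 3565·5023
So 5023·3565 ≡ 1 (mod 47373).

3565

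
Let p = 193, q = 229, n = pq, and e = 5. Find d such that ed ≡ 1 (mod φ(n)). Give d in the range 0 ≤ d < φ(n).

φ(n) = (p−1)(q−1) = 192·228 = 43776.
Need d with 5·d ≡ 1 (mod 43776). Apply the extended Euclidean algorithm:
43776 = 8755*5 + 1
5 = 5*1 + 0
Back-substitute:
1 = 43776 − 8755·5
So 5·(-8755) ≡ 1 (mod 43776), hence d ≡ -8755 ≡ 35021 (mod 43776).

35021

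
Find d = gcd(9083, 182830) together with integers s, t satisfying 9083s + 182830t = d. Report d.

Repeated division:
182830 = 20*9083 + 1170
9083 = 7*1170 + 893
1170 = 1*893 + 277
893 = 3*277 + 62
277 = 4*62 + 29
62 = 2*29 + 4
29 = 7*4 + 1
4 = 4*1 + 0
gcd(9083, 182830) = 1.
Working backward:
1 = 29 − 7·4
1 = −7·62 + 15·29
1 = 15·277 − 67·62
1 = −67·893 + 216·277
1 = 216·1170 − 283·893
1 = −283·9083 + 2197·1170
1 = 2197·182830 − 44223·9083
So 1 = (2197)·182830 + (-44223)·9083.

1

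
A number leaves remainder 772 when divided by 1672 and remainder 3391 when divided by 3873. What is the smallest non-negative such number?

4856260

Write x = 772 + 1672·k. Then 1672·k ≡ 3391 − 772 ≡ 2619 (mod 3873).
Need 1672⁻¹ mod 3873. Extended Euclid on (3873, 1672):
3873 = 2·1672 + 529
1672 = 3·529 + 85
529 = 6·85 + 19
85 = 4·19 + 9
19 = 2·9 + 1
9 = 9·1 + 0
Back-substitute:
1 = 19 − 2·9
1 = −2·85 + 9·19
1 = 9·529 − 56·85
1 = −56·1672 + 177·529
1 = 177·3873 − 410·1672
1672⁻¹ ≡ 3463 (mod 3873), so k ≡ 3463·2619 ≡ 2904 (mod 3873).
x = 772 + 1672·2904 = 4856260.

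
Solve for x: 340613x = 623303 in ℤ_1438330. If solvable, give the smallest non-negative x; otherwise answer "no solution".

First find gcd(340613, 1438330):
1438330 = 4*340613 + 75878
340613 = 4*75878 + 37101
75878 = 2*37101 + 1676
37101 = 22*1676 + 229
1676 = 7*229 + 73
229 = 3*73 + 10
73 = 7*10 + 3
10 = 3*3 + 1
3 = 3*1 + 0
gcd = 1, so a unique solution mod 1438330 exists.
Back-substitute for the Bézout coefficients:
1 = 10 − 3·3
1 = −3·73 + 22·10
1 = 22·229 − 69·73
1 = −69·1676 + 505·229
1 = 505·37101 − 11179·1676
1 = −11179·75878 + 22863·37101
1 = 22863·340613 − 102631·75878
1 = −102631·1438330 + 433387·340613
So 340613·(433387) ≡ 1 (mod 1438330), giving 340613⁻¹ ≡ 433387.
x ≡ 340613⁻¹·623303 ≡ 433387·623303 ≡ 98291 (mod 1438330).

98291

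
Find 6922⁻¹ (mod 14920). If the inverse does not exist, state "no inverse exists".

Euclidean algorithm on 14920, 6922:
14920 = 2×6922 + 1076
6922 = 6×1076 + 466
1076 = 2×466 + 144
466 = 3×144 + 34
144 = 4×34 + 8
34 = 4×8 + 2
8 = 4×2 + 0
The gcd is 2, not 1, hence no inverse exists.

no inverse exists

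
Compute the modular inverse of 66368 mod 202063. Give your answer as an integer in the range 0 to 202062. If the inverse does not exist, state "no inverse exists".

Extended Euclidean algorithm:
202063 = 3*66368 + 2959
66368 = 22*2959 + 1270
2959 = 2*1270 + 419
1270 = 3*419 + 13
419 = 32*13 + 3
13 = 4*3 + 1
3 = 3*1 + 0
The gcd is 1. Working backward:
1 = 13 − 4·3
1 = −4·419 + 129·13
1 = 129·1270 − 391·419
1 = −391·2959 + 911·1270
1 = 911·66368 − 20433·2959
1 = −20433·202063 + 62210·66368
So 66368·62210 ≡ 1 (mod 202063).

62210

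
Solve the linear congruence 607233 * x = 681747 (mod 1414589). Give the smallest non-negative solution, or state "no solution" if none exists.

First find gcd(607233, 1414589):
1414589 = 2×607233 + 200123
607233 = 3×200123 + 6864
200123 = 29×6864 + 1067
6864 = 6×1067 + 462
1067 = 2×462 + 143
462 = 3×143 + 33
143 = 4×33 + 11
33 = 3×11 + 0
gcd = 11 and 11 | 681747, so solutions exist. Divide through by 11: 55203x ≡ 61977 (mod 128599).
Now find 55203⁻¹ mod 128599:
128599 = 2×55203 + 18193
55203 = 3×18193 + 624
18193 = 29×624 + 97
624 = 6×97 + 42
97 = 2×42 + 13
42 = 3×13 + 3
13 = 4×3 + 1
3 = 3×1 + 0
Back-substitute:
1 = 13 − 4·3
1 = −4·42 + 13·13
1 = 13·97 − 30·42
1 = −30·624 + 193·97
1 = 193·18193 − 5627·624
1 = −5627·55203 + 17074·18193
1 = 17074·128599 − 39775·55203
So 55203·(-39775) ≡ 1 (mod 128599), i.e. 55203⁻¹ ≡ 88824.
Then x ≡ 88824·61977 ≡ 107655 (mod 128599); the smallest non-negative solution is x = 107655.

107655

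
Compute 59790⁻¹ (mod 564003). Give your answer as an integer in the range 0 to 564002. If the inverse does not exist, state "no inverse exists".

Compute gcd(59790, 564003):
564003 = 9×59790 + 25893
59790 = 2×25893 + 8004
25893 = 3×8004 + 1881
8004 = 4×1881 + 480
1881 = 3×480 + 441
480 = 1×441 + 39
441 = 11×39 + 12
39 = 3×12 + 3
12 = 4×3 + 0
gcd(59790, 564003) = 3 ≠ 1, so 59790 has no multiplicative inverse modulo 564003.

no inverse exists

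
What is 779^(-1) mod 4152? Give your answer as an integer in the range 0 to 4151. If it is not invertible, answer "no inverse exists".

3635

Apply the Euclidean algorithm to 4152 and 779:
4152 = 5*779 + 257
779 = 3*257 + 8
257 = 32*8 + 1
8 = 8*1 + 0
The gcd is 1. Working backward:
1 = 257 − 32·8
1 = −32·779 + 97·257
1 = 97·4152 − 517·779
So 779·(-517) ≡ 1 (mod 4152), and -517 ≡ 3635 (mod 4152).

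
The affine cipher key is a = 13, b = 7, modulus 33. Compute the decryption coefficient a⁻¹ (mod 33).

gcd(33, 13) by repeated division:
33 = 2·13 + 7
13 = 1·7 + 6
7 = 1·6 + 1
6 = 6·1 + 0
gcd = 1, so the inverse exists. Back-substitute:
1 = 7 − 6
1 = −13 + 2·7
1 = 2·33 − 5·13
So 13·(-5) ≡ 1 (mod 33), and -5 ≡ 28 (mod 33).

28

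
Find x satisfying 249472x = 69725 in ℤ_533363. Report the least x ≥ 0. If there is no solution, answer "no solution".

478394

First find gcd(249472, 533363):
533363 = 2·249472 + 34419
249472 = 7·34419 + 8539
34419 = 4·8539 + 263
8539 = 32·263 + 123
263 = 2·123 + 17
123 = 7·17 + 4
17 = 4·4 + 1
4 = 4·1 + 0
gcd = 1, so a unique solution mod 533363 exists.
Back-substitute for the Bézout coefficients:
1 = 17 − 4·4
1 = −4·123 + 29·17
1 = 29·263 − 62·123
1 = −62·8539 + 2013·263
1 = 2013·34419 − 8114·8539
1 = −8114·249472 + 58811·34419
1 = 58811·533363 − 125736·249472
So 249472·(-125736) ≡ 1 (mod 533363), giving 249472⁻¹ ≡ 407627.
x ≡ 249472⁻¹·69725 ≡ 407627·69725 ≡ 478394 (mod 533363).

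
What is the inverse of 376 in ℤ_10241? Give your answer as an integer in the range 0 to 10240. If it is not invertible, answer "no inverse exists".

Apply the Euclidean algorithm to 10241 and 376:
10241 = 27*376 + 89
376 = 4*89 + 20
89 = 4*20 + 9
20 = 2*9 + 2
9 = 4*2 + 1
2 = 2*1 + 0
gcd = 1, so the inverse exists. Back-substitute:
1 = 9 − 4·2
1 = −4·20 + 9·9
1 = 9·89 − 40·20
1 = −40·376 + 169·89
1 = 169·10241 − 4603·376
So 376·(-4603) ≡ 1 (mod 10241), and -4603 ≡ 5638 (mod 10241).

5638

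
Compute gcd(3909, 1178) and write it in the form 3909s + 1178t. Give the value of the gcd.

Euclidean algorithm:
3909 = 3×1178 + 375
1178 = 3×375 + 53
375 = 7×53 + 4
53 = 13×4 + 1
4 = 4×1 + 0
gcd(3909, 1178) = 1.
Working backward:
1 = 53 − 13·4
1 = −13·375 + 92·53
1 = 92·1178 − 289·375
1 = −289·3909 + 959·1178
So 1 = (-289)·3909 + (959)·1178.

1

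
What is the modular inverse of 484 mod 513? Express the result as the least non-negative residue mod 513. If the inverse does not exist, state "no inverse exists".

gcd(513, 484) by repeated division:
513 = 1×484 + 29
484 = 16×29 + 20
29 = 1×20 + 9
20 = 2×9 + 2
9 = 4×2 + 1
2 = 2×1 + 0
Since gcd(484, 513) = 1, back-substitute to write 1 as a combination:
1 = 9 − 4·2
1 = −4·20 + 9·9
1 = 9·29 − 13·20
1 = −13·484 + 217·29
1 = 217·513 − 230·484
Thus 484·(-230) ≡ 1 (mod 513); reducing, -230 mod 513 = 283.

283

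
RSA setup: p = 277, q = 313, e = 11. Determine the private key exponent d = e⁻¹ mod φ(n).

62627

φ(n) = (p−1)(q−1) = 276·312 = 86112.
Need d with 11·d ≡ 1 (mod 86112). Apply the extended Euclidean algorithm:
86112 = 7828·11 + 4
11 = 2·4 + 3
4 = 1·3 + 1
3 = 3·1 + 0
Back-substitute:
1 = 4 − 3
1 = −11 + 3·4
1 = 3·86112 − 23485·11
So 11·(-23485) ≡ 1 (mod 86112), hence d ≡ -23485 ≡ 62627 (mod 86112).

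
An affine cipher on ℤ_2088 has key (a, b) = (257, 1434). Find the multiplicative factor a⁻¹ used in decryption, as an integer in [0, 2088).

65

Run Euclid on (2088, 257):
2088 = 8×257 + 32
257 = 8×32 + 1
32 = 32×1 + 0
The gcd is 1. Working backward:
1 = 257 − 8·32
1 = −8·2088 + 65·257
So 257·65 ≡ 1 (mod 2088).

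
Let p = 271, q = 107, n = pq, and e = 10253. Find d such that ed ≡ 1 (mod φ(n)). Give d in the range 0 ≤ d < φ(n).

12497

φ(n) = (p−1)(q−1) = 270·106 = 28620.
Need d with 10253·d ≡ 1 (mod 28620). Apply the extended Euclidean algorithm:
28620 = 2×10253 + 8114
10253 = 1×8114 + 2139
8114 = 3×2139 + 1697
2139 = 1×1697 + 442
1697 = 3×442 + 371
442 = 1×371 + 71
371 = 5×71 + 16
71 = 4×16 + 7
16 = 2×7 + 2
7 = 3×2 + 1
2 = 2×1 + 0
Back-substitute:
1 = 7 − 3·2
1 = −3·16 + 7·7
1 = 7·71 − 31·16
1 = −31·371 + 162·71
1 = 162·442 − 193·371
1 = −193·1697 + 741·442
1 = 741·2139 − 934·1697
1 = −934·8114 + 3543·2139
1 = 3543·10253 − 4477·8114
1 = −4477·28620 + 12497·10253
So 10253·12497 ≡ 1 (mod 28620), hence d = 12497.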